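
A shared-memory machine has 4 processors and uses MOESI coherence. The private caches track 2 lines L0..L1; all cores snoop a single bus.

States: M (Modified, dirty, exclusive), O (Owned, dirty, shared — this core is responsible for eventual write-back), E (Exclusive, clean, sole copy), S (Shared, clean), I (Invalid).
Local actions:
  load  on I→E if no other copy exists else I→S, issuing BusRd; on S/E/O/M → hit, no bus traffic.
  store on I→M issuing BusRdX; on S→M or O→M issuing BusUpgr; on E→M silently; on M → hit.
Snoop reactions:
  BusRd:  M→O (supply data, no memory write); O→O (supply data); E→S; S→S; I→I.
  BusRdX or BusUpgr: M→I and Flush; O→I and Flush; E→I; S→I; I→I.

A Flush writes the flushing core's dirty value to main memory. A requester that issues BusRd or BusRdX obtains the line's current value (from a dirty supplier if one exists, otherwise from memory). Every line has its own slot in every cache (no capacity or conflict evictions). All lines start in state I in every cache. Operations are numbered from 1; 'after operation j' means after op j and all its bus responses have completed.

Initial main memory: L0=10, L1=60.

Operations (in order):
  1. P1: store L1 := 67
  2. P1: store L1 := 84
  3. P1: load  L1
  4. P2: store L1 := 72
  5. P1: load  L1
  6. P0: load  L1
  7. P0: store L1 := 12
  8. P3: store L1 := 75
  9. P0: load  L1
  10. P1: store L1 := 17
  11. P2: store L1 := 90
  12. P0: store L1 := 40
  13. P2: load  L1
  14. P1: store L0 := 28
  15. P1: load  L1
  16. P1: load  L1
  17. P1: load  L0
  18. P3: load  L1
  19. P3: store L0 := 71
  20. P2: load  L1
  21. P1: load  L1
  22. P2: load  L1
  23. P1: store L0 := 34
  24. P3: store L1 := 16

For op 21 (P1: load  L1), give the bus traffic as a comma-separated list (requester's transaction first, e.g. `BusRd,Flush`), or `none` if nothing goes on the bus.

  op1 P1: store L1 := 67 → I/M/I/I on L1; bus BusRdX; mem=60
  op2 P1: store L1 := 84 → I/M/I/I on L1; bus (none); mem=60
  op3 P1: load  L1 → I/M/I/I on L1; bus (none); mem=60
  op4 P2: store L1 := 72 → I/I/M/I on L1; bus BusRdX Flush; mem=84
  op5 P1: load  L1 → I/S/O/I on L1; bus BusRd; mem=84
  op6 P0: load  L1 → S/S/O/I on L1; bus BusRd; mem=84
  op7 P0: store L1 := 12 → M/I/I/I on L1; bus BusUpgr Flush; mem=72
  op8 P3: store L1 := 75 → I/I/I/M on L1; bus BusRdX Flush; mem=12
  op9 P0: load  L1 → S/I/I/O on L1; bus BusRd; mem=12
  op10 P1: store L1 := 17 → I/M/I/I on L1; bus BusRdX Flush; mem=75
  op11 P2: store L1 := 90 → I/I/M/I on L1; bus BusRdX Flush; mem=17
  op12 P0: store L1 := 40 → M/I/I/I on L1; bus BusRdX Flush; mem=90
  op13 P2: load  L1 → O/I/S/I on L1; bus BusRd; mem=90
  op14 P1: store L0 := 28 → I/M/I/I on L0; bus BusRdX; mem=10
  op15 P1: load  L1 → O/S/S/I on L1; bus BusRd; mem=90
  op16 P1: load  L1 → O/S/S/I on L1; bus (none); mem=90
  op17 P1: load  L0 → I/M/I/I on L0; bus (none); mem=10
  op18 P3: load  L1 → O/S/S/S on L1; bus BusRd; mem=90
  op19 P3: store L0 := 71 → I/I/I/M on L0; bus BusRdX Flush; mem=28
  op20 P2: load  L1 → O/S/S/S on L1; bus (none); mem=90
  op21 P1: load  L1 → O/S/S/S on L1; bus (none); mem=90
  op22 P2: load  L1 → O/S/S/S on L1; bus (none); mem=90
  op23 P1: store L0 := 34 → I/M/I/I on L0; bus BusRdX Flush; mem=71
  op24 P3: store L1 := 16 → I/I/I/M on L1; bus BusUpgr Flush; mem=40

bus = none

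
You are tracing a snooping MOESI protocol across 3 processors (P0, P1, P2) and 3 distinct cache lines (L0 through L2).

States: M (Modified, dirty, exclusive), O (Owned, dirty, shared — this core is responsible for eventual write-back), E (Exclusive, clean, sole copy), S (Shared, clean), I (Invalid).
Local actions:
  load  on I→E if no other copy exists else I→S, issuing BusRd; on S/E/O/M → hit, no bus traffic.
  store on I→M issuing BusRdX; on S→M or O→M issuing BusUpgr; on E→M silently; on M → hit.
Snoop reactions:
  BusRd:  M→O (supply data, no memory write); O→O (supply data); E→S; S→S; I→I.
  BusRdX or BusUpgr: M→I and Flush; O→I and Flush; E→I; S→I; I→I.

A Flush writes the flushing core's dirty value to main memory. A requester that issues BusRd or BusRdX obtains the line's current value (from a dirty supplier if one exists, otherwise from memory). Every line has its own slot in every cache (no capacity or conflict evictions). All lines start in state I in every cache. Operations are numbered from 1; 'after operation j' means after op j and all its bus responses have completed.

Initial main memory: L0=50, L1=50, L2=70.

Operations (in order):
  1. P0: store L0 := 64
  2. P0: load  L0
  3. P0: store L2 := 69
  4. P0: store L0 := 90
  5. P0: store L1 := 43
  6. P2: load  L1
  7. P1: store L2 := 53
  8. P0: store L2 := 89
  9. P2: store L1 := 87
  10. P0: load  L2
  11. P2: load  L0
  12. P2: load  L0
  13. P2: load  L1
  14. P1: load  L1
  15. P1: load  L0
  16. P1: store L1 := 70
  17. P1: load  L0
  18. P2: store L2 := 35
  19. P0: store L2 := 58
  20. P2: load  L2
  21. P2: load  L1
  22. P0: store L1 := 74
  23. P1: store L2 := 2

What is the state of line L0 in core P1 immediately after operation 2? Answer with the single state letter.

state = I

1. P0: store L0 := 64  bus=[BusRdX]  L0: P0=M P1=I P2=I  mem[L0]=50
2. P0: load  L0  bus=[-]  L0: P0=M P1=I P2=I  mem[L0]=50
3. P0: store L2 := 69  bus=[BusRdX]  L2: P0=M P1=I P2=I  mem[L2]=70
4. P0: store L0 := 90  bus=[-]  L0: P0=M P1=I P2=I  mem[L0]=50
5. P0: store L1 := 43  bus=[BusRdX]  L1: P0=M P1=I P2=I  mem[L1]=50
6. P2: load  L1  bus=[BusRd]  L1: P0=O P1=I P2=S  mem[L1]=50
7. P1: store L2 := 53  bus=[BusRdX,Flush]  L2: P0=I P1=M P2=I  mem[L2]=69
8. P0: store L2 := 89  bus=[BusRdX,Flush]  L2: P0=M P1=I P2=I  mem[L2]=53
9. P2: store L1 := 87  bus=[BusUpgr,Flush]  L1: P0=I P1=I P2=M  mem[L1]=43
10. P0: load  L2  bus=[-]  L2: P0=M P1=I P2=I  mem[L2]=53
11. P2: load  L0  bus=[BusRd]  L0: P0=O P1=I P2=S  mem[L0]=50
12. P2: load  L0  bus=[-]  L0: P0=O P1=I P2=S  mem[L0]=50
13. P2: load  L1  bus=[-]  L1: P0=I P1=I P2=M  mem[L1]=43
14. P1: load  L1  bus=[BusRd]  L1: P0=I P1=S P2=O  mem[L1]=43
15. P1: load  L0  bus=[BusRd]  L0: P0=O P1=S P2=S  mem[L0]=50
16. P1: store L1 := 70  bus=[BusUpgr,Flush]  L1: P0=I P1=M P2=I  mem[L1]=87
17. P1: load  L0  bus=[-]  L0: P0=O P1=S P2=S  mem[L0]=50
18. P2: store L2 := 35  bus=[BusRdX,Flush]  L2: P0=I P1=I P2=M  mem[L2]=89
19. P0: store L2 := 58  bus=[BusRdX,Flush]  L2: P0=M P1=I P2=I  mem[L2]=35
20. P2: load  L2  bus=[BusRd]  L2: P0=O P1=I P2=S  mem[L2]=35
21. P2: load  L1  bus=[BusRd]  L1: P0=I P1=O P2=S  mem[L1]=87
22. P0: store L1 := 74  bus=[BusRdX,Flush]  L1: P0=M P1=I P2=I  mem[L1]=70
23. P1: store L2 := 2  bus=[BusRdX,Flush]  L2: P0=I P1=M P2=I  mem[L2]=58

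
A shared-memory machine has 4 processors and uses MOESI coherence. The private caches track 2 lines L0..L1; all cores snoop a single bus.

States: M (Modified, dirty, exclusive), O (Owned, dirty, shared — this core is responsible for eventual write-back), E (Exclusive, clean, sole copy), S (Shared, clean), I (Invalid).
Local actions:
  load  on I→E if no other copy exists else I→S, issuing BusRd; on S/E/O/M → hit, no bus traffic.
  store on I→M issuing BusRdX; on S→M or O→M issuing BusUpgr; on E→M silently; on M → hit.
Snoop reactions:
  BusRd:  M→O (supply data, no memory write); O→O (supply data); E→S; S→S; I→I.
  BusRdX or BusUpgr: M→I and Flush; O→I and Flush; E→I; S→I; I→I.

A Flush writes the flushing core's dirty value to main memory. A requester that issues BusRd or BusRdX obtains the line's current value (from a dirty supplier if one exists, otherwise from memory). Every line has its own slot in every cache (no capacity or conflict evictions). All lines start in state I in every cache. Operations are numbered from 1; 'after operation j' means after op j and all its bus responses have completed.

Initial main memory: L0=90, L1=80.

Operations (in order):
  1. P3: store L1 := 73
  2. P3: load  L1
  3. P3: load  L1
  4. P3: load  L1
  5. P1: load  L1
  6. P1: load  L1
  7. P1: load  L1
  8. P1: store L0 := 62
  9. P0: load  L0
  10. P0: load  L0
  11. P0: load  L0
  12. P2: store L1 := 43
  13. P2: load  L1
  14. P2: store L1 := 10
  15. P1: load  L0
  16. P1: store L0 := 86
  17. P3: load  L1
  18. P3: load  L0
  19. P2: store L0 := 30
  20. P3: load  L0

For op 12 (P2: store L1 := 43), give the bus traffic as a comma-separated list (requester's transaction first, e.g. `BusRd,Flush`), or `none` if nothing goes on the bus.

bus = BusRdX,Flush

[1] P3: store L1 := 73 | P0:I, P1:I, P2:I, P3:M(73) | bus: BusRdX
[2] P3: load  L1 | P0:I, P1:I, P2:I, P3:M(73) | bus: none
[3] P3: load  L1 | P0:I, P1:I, P2:I, P3:M(73) | bus: none
[4] P3: load  L1 | P0:I, P1:I, P2:I, P3:M(73) | bus: none
[5] P1: load  L1 | P0:I, P1:S(73), P2:I, P3:O(73) | bus: BusRd
[6] P1: load  L1 | P0:I, P1:S(73), P2:I, P3:O(73) | bus: none
[7] P1: load  L1 | P0:I, P1:S(73), P2:I, P3:O(73) | bus: none
[8] P1: store L0 := 62 | P0:I, P1:M(62), P2:I, P3:I | bus: BusRdX
[9] P0: load  L0 | P0:S(62), P1:O(62), P2:I, P3:I | bus: BusRd
[10] P0: load  L0 | P0:S(62), P1:O(62), P2:I, P3:I | bus: none
[11] P0: load  L0 | P0:S(62), P1:O(62), P2:I, P3:I | bus: none
[12] P2: store L1 := 43 | P0:I, P1:I, P2:M(43), P3:I | bus: BusRdX,Flush
[13] P2: load  L1 | P0:I, P1:I, P2:M(43), P3:I | bus: none
[14] P2: store L1 := 10 | P0:I, P1:I, P2:M(10), P3:I | bus: none
[15] P1: load  L0 | P0:S(62), P1:O(62), P2:I, P3:I | bus: none
[16] P1: store L0 := 86 | P0:I, P1:M(86), P2:I, P3:I | bus: BusUpgr
[17] P3: load  L1 | P0:I, P1:I, P2:O(10), P3:S(10) | bus: BusRd
[18] P3: load  L0 | P0:I, P1:O(86), P2:I, P3:S(86) | bus: BusRd
[19] P2: store L0 := 30 | P0:I, P1:I, P2:M(30), P3:I | bus: BusRdX,Flush
[20] P3: load  L0 | P0:I, P1:I, P2:O(30), P3:S(30) | bus: BusRd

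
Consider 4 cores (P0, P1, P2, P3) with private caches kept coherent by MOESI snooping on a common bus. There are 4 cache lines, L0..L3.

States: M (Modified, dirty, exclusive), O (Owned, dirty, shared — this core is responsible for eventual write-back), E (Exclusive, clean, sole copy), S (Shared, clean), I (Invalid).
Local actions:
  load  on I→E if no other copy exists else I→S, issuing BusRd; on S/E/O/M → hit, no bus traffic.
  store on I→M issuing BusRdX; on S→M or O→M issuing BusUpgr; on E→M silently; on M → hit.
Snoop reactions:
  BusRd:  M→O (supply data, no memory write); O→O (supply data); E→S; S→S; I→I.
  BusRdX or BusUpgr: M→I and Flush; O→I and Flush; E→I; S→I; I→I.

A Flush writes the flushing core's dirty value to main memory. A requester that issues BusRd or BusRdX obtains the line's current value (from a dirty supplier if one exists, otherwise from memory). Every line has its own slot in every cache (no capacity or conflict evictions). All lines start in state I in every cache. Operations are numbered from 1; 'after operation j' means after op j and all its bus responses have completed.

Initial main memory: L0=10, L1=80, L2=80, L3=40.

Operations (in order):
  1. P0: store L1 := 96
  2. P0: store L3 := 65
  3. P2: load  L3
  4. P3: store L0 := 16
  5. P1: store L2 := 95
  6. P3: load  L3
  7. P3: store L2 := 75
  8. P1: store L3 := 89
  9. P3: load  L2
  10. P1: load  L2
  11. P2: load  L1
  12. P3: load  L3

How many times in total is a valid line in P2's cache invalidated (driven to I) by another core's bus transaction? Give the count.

1. P0: store L1 := 96  bus=[BusRdX]  L1: P0=M P1=I P2=I P3=I  mem[L1]=80
2. P0: store L3 := 65  bus=[BusRdX]  L3: P0=M P1=I P2=I P3=I  mem[L3]=40
3. P2: load  L3  bus=[BusRd]  L3: P0=O P1=I P2=S P3=I  mem[L3]=40
4. P3: store L0 := 16  bus=[BusRdX]  L0: P0=I P1=I P2=I P3=M  mem[L0]=10
5. P1: store L2 := 95  bus=[BusRdX]  L2: P0=I P1=M P2=I P3=I  mem[L2]=80
6. P3: load  L3  bus=[BusRd]  L3: P0=O P1=I P2=S P3=S  mem[L3]=40
7. P3: store L2 := 75  bus=[BusRdX,Flush]  L2: P0=I P1=I P2=I P3=M  mem[L2]=95
8. P1: store L3 := 89  bus=[BusRdX,Flush]  L3: P0=I P1=M P2=I P3=I  mem[L3]=65
9. P3: load  L2  bus=[-]  L2: P0=I P1=I P2=I P3=M  mem[L2]=95
10. P1: load  L2  bus=[BusRd]  L2: P0=I P1=S P2=I P3=O  mem[L2]=95
11. P2: load  L1  bus=[BusRd]  L1: P0=O P1=I P2=S P3=I  mem[L1]=80
12. P3: load  L3  bus=[BusRd]  L3: P0=I P1=O P2=I P3=S  mem[L3]=65

invalidations = 1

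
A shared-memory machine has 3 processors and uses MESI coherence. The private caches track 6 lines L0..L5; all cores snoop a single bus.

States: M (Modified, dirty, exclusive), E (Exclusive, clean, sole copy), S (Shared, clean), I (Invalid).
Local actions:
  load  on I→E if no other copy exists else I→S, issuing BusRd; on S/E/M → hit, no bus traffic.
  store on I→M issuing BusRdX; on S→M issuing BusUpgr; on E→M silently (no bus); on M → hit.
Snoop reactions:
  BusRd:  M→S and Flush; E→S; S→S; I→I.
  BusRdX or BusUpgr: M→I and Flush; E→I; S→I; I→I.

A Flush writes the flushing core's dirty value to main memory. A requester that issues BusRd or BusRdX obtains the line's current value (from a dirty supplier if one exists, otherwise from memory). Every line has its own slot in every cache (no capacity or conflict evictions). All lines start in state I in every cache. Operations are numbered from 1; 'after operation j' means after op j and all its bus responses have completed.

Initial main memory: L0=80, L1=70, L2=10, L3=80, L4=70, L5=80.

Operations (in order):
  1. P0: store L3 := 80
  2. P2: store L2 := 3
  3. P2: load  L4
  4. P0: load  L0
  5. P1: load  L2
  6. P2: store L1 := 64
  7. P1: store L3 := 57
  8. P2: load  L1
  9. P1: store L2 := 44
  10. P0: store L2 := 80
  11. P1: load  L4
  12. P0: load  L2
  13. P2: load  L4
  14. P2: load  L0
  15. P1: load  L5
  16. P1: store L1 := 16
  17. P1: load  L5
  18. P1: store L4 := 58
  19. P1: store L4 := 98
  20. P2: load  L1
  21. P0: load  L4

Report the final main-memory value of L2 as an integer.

[1] P0: store L3 := 80 | P0:M(80), P1:I, P2:I | bus: BusRdX
[2] P2: store L2 := 3 | P0:I, P1:I, P2:M(3) | bus: BusRdX
[3] P2: load  L4 | P0:I, P1:I, P2:E(70) | bus: BusRd
[4] P0: load  L0 | P0:E(80), P1:I, P2:I | bus: BusRd
[5] P1: load  L2 | P0:I, P1:S(3), P2:S(3) | bus: BusRd,Flush
[6] P2: store L1 := 64 | P0:I, P1:I, P2:M(64) | bus: BusRdX
[7] P1: store L3 := 57 | P0:I, P1:M(57), P2:I | bus: BusRdX,Flush
[8] P2: load  L1 | P0:I, P1:I, P2:M(64) | bus: none
[9] P1: store L2 := 44 | P0:I, P1:M(44), P2:I | bus: BusUpgr
[10] P0: store L2 := 80 | P0:M(80), P1:I, P2:I | bus: BusRdX,Flush
[11] P1: load  L4 | P0:I, P1:S(70), P2:S(70) | bus: BusRd
[12] P0: load  L2 | P0:M(80), P1:I, P2:I | bus: none
[13] P2: load  L4 | P0:I, P1:S(70), P2:S(70) | bus: none
[14] P2: load  L0 | P0:S(80), P1:I, P2:S(80) | bus: BusRd
[15] P1: load  L5 | P0:I, P1:E(80), P2:I | bus: BusRd
[16] P1: store L1 := 16 | P0:I, P1:M(16), P2:I | bus: BusRdX,Flush
[17] P1: load  L5 | P0:I, P1:E(80), P2:I | bus: none
[18] P1: store L4 := 58 | P0:I, P1:M(58), P2:I | bus: BusUpgr
[19] P1: store L4 := 98 | P0:I, P1:M(98), P2:I | bus: none
[20] P2: load  L1 | P0:I, P1:S(16), P2:S(16) | bus: BusRd,Flush
[21] P0: load  L4 | P0:S(98), P1:S(98), P2:I | bus: BusRd,Flush

memory[L2] = 44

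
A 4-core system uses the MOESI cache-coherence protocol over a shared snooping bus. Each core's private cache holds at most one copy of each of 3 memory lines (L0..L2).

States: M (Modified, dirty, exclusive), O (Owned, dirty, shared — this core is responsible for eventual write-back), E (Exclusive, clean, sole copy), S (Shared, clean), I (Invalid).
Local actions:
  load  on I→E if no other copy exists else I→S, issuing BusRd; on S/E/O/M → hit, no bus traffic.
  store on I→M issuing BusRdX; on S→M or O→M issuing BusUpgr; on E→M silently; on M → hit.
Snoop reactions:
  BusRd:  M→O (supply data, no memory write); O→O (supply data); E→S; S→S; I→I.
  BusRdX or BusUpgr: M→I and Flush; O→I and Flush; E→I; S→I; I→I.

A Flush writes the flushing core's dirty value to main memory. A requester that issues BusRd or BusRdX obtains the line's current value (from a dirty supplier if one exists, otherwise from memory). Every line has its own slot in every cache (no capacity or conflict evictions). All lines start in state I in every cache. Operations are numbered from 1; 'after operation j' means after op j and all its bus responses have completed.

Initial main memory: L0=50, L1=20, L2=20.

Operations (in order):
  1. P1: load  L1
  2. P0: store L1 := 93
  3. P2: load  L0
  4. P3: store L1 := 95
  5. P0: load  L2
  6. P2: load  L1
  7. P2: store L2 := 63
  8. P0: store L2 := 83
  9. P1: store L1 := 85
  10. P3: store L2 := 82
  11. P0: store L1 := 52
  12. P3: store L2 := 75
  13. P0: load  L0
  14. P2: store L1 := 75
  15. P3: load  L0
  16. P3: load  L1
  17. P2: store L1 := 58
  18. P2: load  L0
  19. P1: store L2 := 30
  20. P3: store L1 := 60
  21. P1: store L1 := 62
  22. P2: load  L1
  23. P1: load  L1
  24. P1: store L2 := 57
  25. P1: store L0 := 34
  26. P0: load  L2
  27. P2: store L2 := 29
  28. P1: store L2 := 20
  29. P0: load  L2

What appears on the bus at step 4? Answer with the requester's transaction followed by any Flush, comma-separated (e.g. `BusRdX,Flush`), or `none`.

bus = BusRdX,Flush

1. P1: load  L1  bus=[BusRd]  L1: P0=I P1=E P2=I P3=I  mem[L1]=20
2. P0: store L1 := 93  bus=[BusRdX]  L1: P0=M P1=I P2=I P3=I  mem[L1]=20
3. P2: load  L0  bus=[BusRd]  L0: P0=I P1=I P2=E P3=I  mem[L0]=50
4. P3: store L1 := 95  bus=[BusRdX,Flush]  L1: P0=I P1=I P2=I P3=M  mem[L1]=93
5. P0: load  L2  bus=[BusRd]  L2: P0=E P1=I P2=I P3=I  mem[L2]=20
6. P2: load  L1  bus=[BusRd]  L1: P0=I P1=I P2=S P3=O  mem[L1]=93
7. P2: store L2 := 63  bus=[BusRdX]  L2: P0=I P1=I P2=M P3=I  mem[L2]=20
8. P0: store L2 := 83  bus=[BusRdX,Flush]  L2: P0=M P1=I P2=I P3=I  mem[L2]=63
9. P1: store L1 := 85  bus=[BusRdX,Flush]  L1: P0=I P1=M P2=I P3=I  mem[L1]=95
10. P3: store L2 := 82  bus=[BusRdX,Flush]  L2: P0=I P1=I P2=I P3=M  mem[L2]=83
11. P0: store L1 := 52  bus=[BusRdX,Flush]  L1: P0=M P1=I P2=I P3=I  mem[L1]=85
12. P3: store L2 := 75  bus=[-]  L2: P0=I P1=I P2=I P3=M  mem[L2]=83
13. P0: load  L0  bus=[BusRd]  L0: P0=S P1=I P2=S P3=I  mem[L0]=50
14. P2: store L1 := 75  bus=[BusRdX,Flush]  L1: P0=I P1=I P2=M P3=I  mem[L1]=52
15. P3: load  L0  bus=[BusRd]  L0: P0=S P1=I P2=S P3=S  mem[L0]=50
16. P3: load  L1  bus=[BusRd]  L1: P0=I P1=I P2=O P3=S  mem[L1]=52
17. P2: store L1 := 58  bus=[BusUpgr]  L1: P0=I P1=I P2=M P3=I  mem[L1]=52
18. P2: load  L0  bus=[-]  L0: P0=S P1=I P2=S P3=S  mem[L0]=50
19. P1: store L2 := 30  bus=[BusRdX,Flush]  L2: P0=I P1=M P2=I P3=I  mem[L2]=75
20. P3: store L1 := 60  bus=[BusRdX,Flush]  L1: P0=I P1=I P2=I P3=M  mem[L1]=58
21. P1: store L1 := 62  bus=[BusRdX,Flush]  L1: P0=I P1=M P2=I P3=I  mem[L1]=60
22. P2: load  L1  bus=[BusRd]  L1: P0=I P1=O P2=S P3=I  mem[L1]=60
23. P1: load  L1  bus=[-]  L1: P0=I P1=O P2=S P3=I  mem[L1]=60
24. P1: store L2 := 57  bus=[-]  L2: P0=I P1=M P2=I P3=I  mem[L2]=75
25. P1: store L0 := 34  bus=[BusRdX]  L0: P0=I P1=M P2=I P3=I  mem[L0]=50
26. P0: load  L2  bus=[BusRd]  L2: P0=S P1=O P2=I P3=I  mem[L2]=75
27. P2: store L2 := 29  bus=[BusRdX,Flush]  L2: P0=I P1=I P2=M P3=I  mem[L2]=57
28. P1: store L2 := 20  bus=[BusRdX,Flush]  L2: P0=I P1=M P2=I P3=I  mem[L2]=29
29. P0: load  L2  bus=[BusRd]  L2: P0=S P1=O P2=I P3=I  mem[L2]=29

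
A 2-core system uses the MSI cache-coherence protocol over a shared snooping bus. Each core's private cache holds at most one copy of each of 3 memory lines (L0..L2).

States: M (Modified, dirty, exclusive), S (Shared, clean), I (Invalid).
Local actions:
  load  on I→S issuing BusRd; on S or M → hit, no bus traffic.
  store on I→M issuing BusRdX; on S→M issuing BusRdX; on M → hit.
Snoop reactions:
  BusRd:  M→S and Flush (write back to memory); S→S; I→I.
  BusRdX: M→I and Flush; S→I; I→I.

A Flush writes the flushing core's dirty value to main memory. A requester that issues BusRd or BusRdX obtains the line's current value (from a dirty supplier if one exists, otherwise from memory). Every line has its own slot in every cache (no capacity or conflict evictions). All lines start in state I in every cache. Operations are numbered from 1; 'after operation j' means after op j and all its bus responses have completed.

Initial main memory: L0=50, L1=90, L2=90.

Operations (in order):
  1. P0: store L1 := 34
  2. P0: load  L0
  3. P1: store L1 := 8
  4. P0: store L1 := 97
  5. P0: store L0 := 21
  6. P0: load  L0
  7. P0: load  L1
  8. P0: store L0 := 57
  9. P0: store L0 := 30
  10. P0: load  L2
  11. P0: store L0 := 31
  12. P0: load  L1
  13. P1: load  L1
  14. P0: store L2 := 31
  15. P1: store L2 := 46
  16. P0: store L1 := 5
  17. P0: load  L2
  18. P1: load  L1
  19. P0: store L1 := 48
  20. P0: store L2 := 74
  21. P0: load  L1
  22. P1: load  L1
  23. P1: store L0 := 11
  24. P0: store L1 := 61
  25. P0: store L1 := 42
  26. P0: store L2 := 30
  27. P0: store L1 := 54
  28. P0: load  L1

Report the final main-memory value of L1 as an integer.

memory[L1] = 48

[1] P0: store L1 := 34 | P0:M(34), P1:I | bus: BusRdX
[2] P0: load  L0 | P0:S(50), P1:I | bus: BusRd
[3] P1: store L1 := 8 | P0:I, P1:M(8) | bus: BusRdX,Flush
[4] P0: store L1 := 97 | P0:M(97), P1:I | bus: BusRdX,Flush
[5] P0: store L0 := 21 | P0:M(21), P1:I | bus: BusRdX
[6] P0: load  L0 | P0:M(21), P1:I | bus: none
[7] P0: load  L1 | P0:M(97), P1:I | bus: none
[8] P0: store L0 := 57 | P0:M(57), P1:I | bus: none
[9] P0: store L0 := 30 | P0:M(30), P1:I | bus: none
[10] P0: load  L2 | P0:S(90), P1:I | bus: BusRd
[11] P0: store L0 := 31 | P0:M(31), P1:I | bus: none
[12] P0: load  L1 | P0:M(97), P1:I | bus: none
[13] P1: load  L1 | P0:S(97), P1:S(97) | bus: BusRd,Flush
[14] P0: store L2 := 31 | P0:M(31), P1:I | bus: BusRdX
[15] P1: store L2 := 46 | P0:I, P1:M(46) | bus: BusRdX,Flush
[16] P0: store L1 := 5 | P0:M(5), P1:I | bus: BusRdX
[17] P0: load  L2 | P0:S(46), P1:S(46) | bus: BusRd,Flush
[18] P1: load  L1 | P0:S(5), P1:S(5) | bus: BusRd,Flush
[19] P0: store L1 := 48 | P0:M(48), P1:I | bus: BusRdX
[20] P0: store L2 := 74 | P0:M(74), P1:I | bus: BusRdX
[21] P0: load  L1 | P0:M(48), P1:I | bus: none
[22] P1: load  L1 | P0:S(48), P1:S(48) | bus: BusRd,Flush
[23] P1: store L0 := 11 | P0:I, P1:M(11) | bus: BusRdX,Flush
[24] P0: store L1 := 61 | P0:M(61), P1:I | bus: BusRdX
[25] P0: store L1 := 42 | P0:M(42), P1:I | bus: none
[26] P0: store L2 := 30 | P0:M(30), P1:I | bus: none
[27] P0: store L1 := 54 | P0:M(54), P1:I | bus: none
[28] P0: load  L1 | P0:M(54), P1:I | bus: none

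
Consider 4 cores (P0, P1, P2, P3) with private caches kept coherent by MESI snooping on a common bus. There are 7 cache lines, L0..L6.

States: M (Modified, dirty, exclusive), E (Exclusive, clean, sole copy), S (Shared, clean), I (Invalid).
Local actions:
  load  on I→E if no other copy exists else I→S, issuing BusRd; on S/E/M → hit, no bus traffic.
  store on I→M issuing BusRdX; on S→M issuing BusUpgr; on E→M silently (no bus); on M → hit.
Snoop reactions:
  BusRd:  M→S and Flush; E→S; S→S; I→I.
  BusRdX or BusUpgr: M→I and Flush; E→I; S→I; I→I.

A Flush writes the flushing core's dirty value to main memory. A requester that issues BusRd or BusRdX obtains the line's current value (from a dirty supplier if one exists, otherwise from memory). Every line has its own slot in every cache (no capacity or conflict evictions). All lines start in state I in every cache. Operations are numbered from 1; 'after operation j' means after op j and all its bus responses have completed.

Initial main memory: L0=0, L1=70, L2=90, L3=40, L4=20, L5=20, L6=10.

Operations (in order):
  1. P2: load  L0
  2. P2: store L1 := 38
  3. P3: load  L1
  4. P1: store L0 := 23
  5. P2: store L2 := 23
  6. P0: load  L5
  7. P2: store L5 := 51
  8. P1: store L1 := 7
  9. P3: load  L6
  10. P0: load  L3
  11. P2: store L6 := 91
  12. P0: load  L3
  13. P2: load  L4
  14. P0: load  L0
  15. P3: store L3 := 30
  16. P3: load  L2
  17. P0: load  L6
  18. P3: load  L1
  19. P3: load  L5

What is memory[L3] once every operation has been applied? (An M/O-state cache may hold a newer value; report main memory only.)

memory[L3] = 40

1. P2: load  L0  bus=[BusRd]  L0: P0=I P1=I P2=E P3=I  mem[L0]=0
2. P2: store L1 := 38  bus=[BusRdX]  L1: P0=I P1=I P2=M P3=I  mem[L1]=70
3. P3: load  L1  bus=[BusRd,Flush]  L1: P0=I P1=I P2=S P3=S  mem[L1]=38
4. P1: store L0 := 23  bus=[BusRdX]  L0: P0=I P1=M P2=I P3=I  mem[L0]=0
5. P2: store L2 := 23  bus=[BusRdX]  L2: P0=I P1=I P2=M P3=I  mem[L2]=90
6. P0: load  L5  bus=[BusRd]  L5: P0=E P1=I P2=I P3=I  mem[L5]=20
7. P2: store L5 := 51  bus=[BusRdX]  L5: P0=I P1=I P2=M P3=I  mem[L5]=20
8. P1: store L1 := 7  bus=[BusRdX]  L1: P0=I P1=M P2=I P3=I  mem[L1]=38
9. P3: load  L6  bus=[BusRd]  L6: P0=I P1=I P2=I P3=E  mem[L6]=10
10. P0: load  L3  bus=[BusRd]  L3: P0=E P1=I P2=I P3=I  mem[L3]=40
11. P2: store L6 := 91  bus=[BusRdX]  L6: P0=I P1=I P2=M P3=I  mem[L6]=10
12. P0: load  L3  bus=[-]  L3: P0=E P1=I P2=I P3=I  mem[L3]=40
13. P2: load  L4  bus=[BusRd]  L4: P0=I P1=I P2=E P3=I  mem[L4]=20
14. P0: load  L0  bus=[BusRd,Flush]  L0: P0=S P1=S P2=I P3=I  mem[L0]=23
15. P3: store L3 := 30  bus=[BusRdX]  L3: P0=I P1=I P2=I P3=M  mem[L3]=40
16. P3: load  L2  bus=[BusRd,Flush]  L2: P0=I P1=I P2=S P3=S  mem[L2]=23
17. P0: load  L6  bus=[BusRd,Flush]  L6: P0=S P1=I P2=S P3=I  mem[L6]=91
18. P3: load  L1  bus=[BusRd,Flush]  L1: P0=I P1=S P2=I P3=S  mem[L1]=7
19. P3: load  L5  bus=[BusRd,Flush]  L5: P0=I P1=I P2=S P3=S  mem[L5]=51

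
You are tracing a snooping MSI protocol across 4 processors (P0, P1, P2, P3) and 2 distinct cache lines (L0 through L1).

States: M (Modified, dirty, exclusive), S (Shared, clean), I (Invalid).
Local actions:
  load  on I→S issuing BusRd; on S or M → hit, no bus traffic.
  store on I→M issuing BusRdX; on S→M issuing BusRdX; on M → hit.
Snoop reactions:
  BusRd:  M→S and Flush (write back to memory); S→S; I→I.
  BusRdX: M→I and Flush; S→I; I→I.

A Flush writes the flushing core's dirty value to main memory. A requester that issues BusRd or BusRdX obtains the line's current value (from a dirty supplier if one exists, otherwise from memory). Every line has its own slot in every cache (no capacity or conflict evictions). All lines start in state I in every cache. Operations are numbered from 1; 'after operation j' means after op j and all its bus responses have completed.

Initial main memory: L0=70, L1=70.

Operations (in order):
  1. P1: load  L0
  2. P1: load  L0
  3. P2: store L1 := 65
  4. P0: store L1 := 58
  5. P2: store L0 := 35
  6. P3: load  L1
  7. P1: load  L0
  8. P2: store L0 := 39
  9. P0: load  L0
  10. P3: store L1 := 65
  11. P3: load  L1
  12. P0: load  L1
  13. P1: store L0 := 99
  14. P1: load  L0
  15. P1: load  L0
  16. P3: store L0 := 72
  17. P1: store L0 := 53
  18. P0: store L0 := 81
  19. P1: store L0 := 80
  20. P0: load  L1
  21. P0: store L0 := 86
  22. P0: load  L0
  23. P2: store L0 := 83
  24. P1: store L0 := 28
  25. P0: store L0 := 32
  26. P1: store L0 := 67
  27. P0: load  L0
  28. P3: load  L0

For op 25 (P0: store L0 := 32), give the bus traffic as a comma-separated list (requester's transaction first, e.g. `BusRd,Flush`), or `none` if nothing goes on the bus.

bus = BusRdX,Flush

step 1: P1: load  L0  ⟶  ISII  (L0)  txn=BusRd  M[L0]=70
step 2: P1: load  L0  ⟶  ISII  (L0)  txn=∅  M[L0]=70
step 3: P2: store L1 := 65  ⟶  IIMI  (L1)  txn=BusRdX  M[L1]=70
step 4: P0: store L1 := 58  ⟶  MIII  (L1)  txn=BusRdX+Flush  M[L1]=65
step 5: P2: store L0 := 35  ⟶  IIMI  (L0)  txn=BusRdX  M[L0]=70
step 6: P3: load  L1  ⟶  SIIS  (L1)  txn=BusRd+Flush  M[L1]=58
step 7: P1: load  L0  ⟶  ISSI  (L0)  txn=BusRd+Flush  M[L0]=35
step 8: P2: store L0 := 39  ⟶  IIMI  (L0)  txn=BusRdX  M[L0]=35
step 9: P0: load  L0  ⟶  SISI  (L0)  txn=BusRd+Flush  M[L0]=39
step 10: P3: store L1 := 65  ⟶  IIIM  (L1)  txn=BusRdX  M[L1]=58
step 11: P3: load  L1  ⟶  IIIM  (L1)  txn=∅  M[L1]=58
step 12: P0: load  L1  ⟶  SIIS  (L1)  txn=BusRd+Flush  M[L1]=65
step 13: P1: store L0 := 99  ⟶  IMII  (L0)  txn=BusRdX  M[L0]=39
step 14: P1: load  L0  ⟶  IMII  (L0)  txn=∅  M[L0]=39
step 15: P1: load  L0  ⟶  IMII  (L0)  txn=∅  M[L0]=39
step 16: P3: store L0 := 72  ⟶  IIIM  (L0)  txn=BusRdX+Flush  M[L0]=99
step 17: P1: store L0 := 53  ⟶  IMII  (L0)  txn=BusRdX+Flush  M[L0]=72
step 18: P0: store L0 := 81  ⟶  MIII  (L0)  txn=BusRdX+Flush  M[L0]=53
step 19: P1: store L0 := 80  ⟶  IMII  (L0)  txn=BusRdX+Flush  M[L0]=81
step 20: P0: load  L1  ⟶  SIIS  (L1)  txn=∅  M[L1]=65
step 21: P0: store L0 := 86  ⟶  MIII  (L0)  txn=BusRdX+Flush  M[L0]=80
step 22: P0: load  L0  ⟶  MIII  (L0)  txn=∅  M[L0]=80
step 23: P2: store L0 := 83  ⟶  IIMI  (L0)  txn=BusRdX+Flush  M[L0]=86
step 24: P1: store L0 := 28  ⟶  IMII  (L0)  txn=BusRdX+Flush  M[L0]=83
step 25: P0: store L0 := 32  ⟶  MIII  (L0)  txn=BusRdX+Flush  M[L0]=28
step 26: P1: store L0 := 67  ⟶  IMII  (L0)  txn=BusRdX+Flush  M[L0]=32
step 27: P0: load  L0  ⟶  SSII  (L0)  txn=BusRd+Flush  M[L0]=67
step 28: P3: load  L0  ⟶  SSIS  (L0)  txn=BusRd  M[L0]=67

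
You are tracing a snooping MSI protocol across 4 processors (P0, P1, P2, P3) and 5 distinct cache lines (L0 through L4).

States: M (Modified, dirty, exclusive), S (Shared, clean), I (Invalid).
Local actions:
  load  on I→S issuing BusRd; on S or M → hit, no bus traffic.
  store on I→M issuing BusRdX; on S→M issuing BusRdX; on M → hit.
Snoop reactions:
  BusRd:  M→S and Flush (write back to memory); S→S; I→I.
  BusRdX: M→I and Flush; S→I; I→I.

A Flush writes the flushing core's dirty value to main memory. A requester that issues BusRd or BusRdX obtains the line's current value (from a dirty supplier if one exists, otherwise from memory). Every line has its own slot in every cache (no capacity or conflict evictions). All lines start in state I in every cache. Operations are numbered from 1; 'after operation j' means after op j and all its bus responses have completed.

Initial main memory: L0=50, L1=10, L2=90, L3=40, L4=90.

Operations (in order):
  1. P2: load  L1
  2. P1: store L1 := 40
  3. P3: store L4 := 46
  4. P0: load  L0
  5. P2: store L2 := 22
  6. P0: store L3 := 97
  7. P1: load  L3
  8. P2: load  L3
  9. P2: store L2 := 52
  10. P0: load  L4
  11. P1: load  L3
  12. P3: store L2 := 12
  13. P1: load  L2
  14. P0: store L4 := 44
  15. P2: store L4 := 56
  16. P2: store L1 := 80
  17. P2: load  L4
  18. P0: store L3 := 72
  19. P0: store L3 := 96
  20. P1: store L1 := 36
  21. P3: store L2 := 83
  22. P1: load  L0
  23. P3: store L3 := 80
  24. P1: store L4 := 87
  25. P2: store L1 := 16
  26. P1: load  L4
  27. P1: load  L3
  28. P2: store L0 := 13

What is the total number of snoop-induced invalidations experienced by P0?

invalidations = 3

[1] P2: load  L1 | P0:I, P1:I, P2:S(10), P3:I | bus: BusRd
[2] P1: store L1 := 40 | P0:I, P1:M(40), P2:I, P3:I | bus: BusRdX
[3] P3: store L4 := 46 | P0:I, P1:I, P2:I, P3:M(46) | bus: BusRdX
[4] P0: load  L0 | P0:S(50), P1:I, P2:I, P3:I | bus: BusRd
[5] P2: store L2 := 22 | P0:I, P1:I, P2:M(22), P3:I | bus: BusRdX
[6] P0: store L3 := 97 | P0:M(97), P1:I, P2:I, P3:I | bus: BusRdX
[7] P1: load  L3 | P0:S(97), P1:S(97), P2:I, P3:I | bus: BusRd,Flush
[8] P2: load  L3 | P0:S(97), P1:S(97), P2:S(97), P3:I | bus: BusRd
[9] P2: store L2 := 52 | P0:I, P1:I, P2:M(52), P3:I | bus: none
[10] P0: load  L4 | P0:S(46), P1:I, P2:I, P3:S(46) | bus: BusRd,Flush
[11] P1: load  L3 | P0:S(97), P1:S(97), P2:S(97), P3:I | bus: none
[12] P3: store L2 := 12 | P0:I, P1:I, P2:I, P3:M(12) | bus: BusRdX,Flush
[13] P1: load  L2 | P0:I, P1:S(12), P2:I, P3:S(12) | bus: BusRd,Flush
[14] P0: store L4 := 44 | P0:M(44), P1:I, P2:I, P3:I | bus: BusRdX
[15] P2: store L4 := 56 | P0:I, P1:I, P2:M(56), P3:I | bus: BusRdX,Flush
[16] P2: store L1 := 80 | P0:I, P1:I, P2:M(80), P3:I | bus: BusRdX,Flush
[17] P2: load  L4 | P0:I, P1:I, P2:M(56), P3:I | bus: none
[18] P0: store L3 := 72 | P0:M(72), P1:I, P2:I, P3:I | bus: BusRdX
[19] P0: store L3 := 96 | P0:M(96), P1:I, P2:I, P3:I | bus: none
[20] P1: store L1 := 36 | P0:I, P1:M(36), P2:I, P3:I | bus: BusRdX,Flush
[21] P3: store L2 := 83 | P0:I, P1:I, P2:I, P3:M(83) | bus: BusRdX
[22] P1: load  L0 | P0:S(50), P1:S(50), P2:I, P3:I | bus: BusRd
[23] P3: store L3 := 80 | P0:I, P1:I, P2:I, P3:M(80) | bus: BusRdX,Flush
[24] P1: store L4 := 87 | P0:I, P1:M(87), P2:I, P3:I | bus: BusRdX,Flush
[25] P2: store L1 := 16 | P0:I, P1:I, P2:M(16), P3:I | bus: BusRdX,Flush
[26] P1: load  L4 | P0:I, P1:M(87), P2:I, P3:I | bus: none
[27] P1: load  L3 | P0:I, P1:S(80), P2:I, P3:S(80) | bus: BusRd,Flush
[28] P2: store L0 := 13 | P0:I, P1:I, P2:M(13), P3:I | bus: BusRdX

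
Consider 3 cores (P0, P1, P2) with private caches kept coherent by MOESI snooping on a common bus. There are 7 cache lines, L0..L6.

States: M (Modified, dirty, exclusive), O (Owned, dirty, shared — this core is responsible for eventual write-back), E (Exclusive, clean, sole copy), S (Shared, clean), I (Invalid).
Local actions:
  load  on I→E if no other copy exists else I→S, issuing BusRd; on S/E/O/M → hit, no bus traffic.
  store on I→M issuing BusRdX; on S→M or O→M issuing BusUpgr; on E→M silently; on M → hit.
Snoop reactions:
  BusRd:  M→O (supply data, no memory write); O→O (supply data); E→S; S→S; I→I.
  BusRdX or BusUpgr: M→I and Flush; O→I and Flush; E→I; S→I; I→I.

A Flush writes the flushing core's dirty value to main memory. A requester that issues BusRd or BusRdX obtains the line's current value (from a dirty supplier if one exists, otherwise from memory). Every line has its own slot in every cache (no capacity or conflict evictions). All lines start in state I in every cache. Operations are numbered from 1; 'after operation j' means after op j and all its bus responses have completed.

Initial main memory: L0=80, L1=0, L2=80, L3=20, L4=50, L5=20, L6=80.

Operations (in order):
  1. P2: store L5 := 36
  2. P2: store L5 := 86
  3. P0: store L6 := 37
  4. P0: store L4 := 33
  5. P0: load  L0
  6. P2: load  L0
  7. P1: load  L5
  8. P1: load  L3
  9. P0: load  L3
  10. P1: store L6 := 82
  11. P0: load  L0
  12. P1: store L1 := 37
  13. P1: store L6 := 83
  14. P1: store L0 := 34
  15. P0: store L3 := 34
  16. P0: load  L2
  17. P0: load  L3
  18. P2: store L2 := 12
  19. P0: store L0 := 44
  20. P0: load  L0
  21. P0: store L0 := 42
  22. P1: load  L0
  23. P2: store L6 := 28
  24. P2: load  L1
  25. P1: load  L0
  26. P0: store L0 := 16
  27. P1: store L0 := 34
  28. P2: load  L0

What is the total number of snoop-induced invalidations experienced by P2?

invalidations = 1

[1] P2: store L5 := 36 | P0:I, P1:I, P2:M(36) | bus: BusRdX
[2] P2: store L5 := 86 | P0:I, P1:I, P2:M(86) | bus: none
[3] P0: store L6 := 37 | P0:M(37), P1:I, P2:I | bus: BusRdX
[4] P0: store L4 := 33 | P0:M(33), P1:I, P2:I | bus: BusRdX
[5] P0: load  L0 | P0:E(80), P1:I, P2:I | bus: BusRd
[6] P2: load  L0 | P0:S(80), P1:I, P2:S(80) | bus: BusRd
[7] P1: load  L5 | P0:I, P1:S(86), P2:O(86) | bus: BusRd
[8] P1: load  L3 | P0:I, P1:E(20), P2:I | bus: BusRd
[9] P0: load  L3 | P0:S(20), P1:S(20), P2:I | bus: BusRd
[10] P1: store L6 := 82 | P0:I, P1:M(82), P2:I | bus: BusRdX,Flush
[11] P0: load  L0 | P0:S(80), P1:I, P2:S(80) | bus: none
[12] P1: store L1 := 37 | P0:I, P1:M(37), P2:I | bus: BusRdX
[13] P1: store L6 := 83 | P0:I, P1:M(83), P2:I | bus: none
[14] P1: store L0 := 34 | P0:I, P1:M(34), P2:I | bus: BusRdX
[15] P0: store L3 := 34 | P0:M(34), P1:I, P2:I | bus: BusUpgr
[16] P0: load  L2 | P0:E(80), P1:I, P2:I | bus: BusRd
[17] P0: load  L3 | P0:M(34), P1:I, P2:I | bus: none
[18] P2: store L2 := 12 | P0:I, P1:I, P2:M(12) | bus: BusRdX
[19] P0: store L0 := 44 | P0:M(44), P1:I, P2:I | bus: BusRdX,Flush
[20] P0: load  L0 | P0:M(44), P1:I, P2:I | bus: none
[21] P0: store L0 := 42 | P0:M(42), P1:I, P2:I | bus: none
[22] P1: load  L0 | P0:O(42), P1:S(42), P2:I | bus: BusRd
[23] P2: store L6 := 28 | P0:I, P1:I, P2:M(28) | bus: BusRdX,Flush
[24] P2: load  L1 | P0:I, P1:O(37), P2:S(37) | bus: BusRd
[25] P1: load  L0 | P0:O(42), P1:S(42), P2:I | bus: none
[26] P0: store L0 := 16 | P0:M(16), P1:I, P2:I | bus: BusUpgr
[27] P1: store L0 := 34 | P0:I, P1:M(34), P2:I | bus: BusRdX,Flush
[28] P2: load  L0 | P0:I, P1:O(34), P2:S(34) | bus: BusRd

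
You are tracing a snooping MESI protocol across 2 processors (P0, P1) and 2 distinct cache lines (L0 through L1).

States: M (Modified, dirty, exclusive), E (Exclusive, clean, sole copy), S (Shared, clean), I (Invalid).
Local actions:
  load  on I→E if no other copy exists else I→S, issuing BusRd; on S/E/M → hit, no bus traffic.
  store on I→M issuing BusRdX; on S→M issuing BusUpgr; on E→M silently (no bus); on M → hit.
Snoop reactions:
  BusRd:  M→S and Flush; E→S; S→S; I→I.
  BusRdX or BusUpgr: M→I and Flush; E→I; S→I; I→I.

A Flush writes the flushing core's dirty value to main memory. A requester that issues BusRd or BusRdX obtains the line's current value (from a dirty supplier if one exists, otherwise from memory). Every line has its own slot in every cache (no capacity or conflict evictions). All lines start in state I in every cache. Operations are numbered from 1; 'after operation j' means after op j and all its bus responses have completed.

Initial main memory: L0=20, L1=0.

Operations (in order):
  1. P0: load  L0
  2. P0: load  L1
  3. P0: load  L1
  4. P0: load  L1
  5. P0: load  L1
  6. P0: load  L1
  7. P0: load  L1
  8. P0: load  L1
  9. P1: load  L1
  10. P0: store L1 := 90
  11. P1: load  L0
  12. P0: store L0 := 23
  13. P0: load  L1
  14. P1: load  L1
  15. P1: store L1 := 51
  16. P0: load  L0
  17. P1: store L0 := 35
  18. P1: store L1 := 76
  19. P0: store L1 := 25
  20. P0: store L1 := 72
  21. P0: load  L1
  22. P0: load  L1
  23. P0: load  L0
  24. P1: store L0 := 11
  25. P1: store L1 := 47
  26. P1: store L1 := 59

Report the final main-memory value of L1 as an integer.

step 1: P0: load  L0  ⟶  EI  (L0)  txn=BusRd  M[L0]=20
step 2: P0: load  L1  ⟶  EI  (L1)  txn=BusRd  M[L1]=0
step 3: P0: load  L1  ⟶  EI  (L1)  txn=∅  M[L1]=0
step 4: P0: load  L1  ⟶  EI  (L1)  txn=∅  M[L1]=0
step 5: P0: load  L1  ⟶  EI  (L1)  txn=∅  M[L1]=0
step 6: P0: load  L1  ⟶  EI  (L1)  txn=∅  M[L1]=0
step 7: P0: load  L1  ⟶  EI  (L1)  txn=∅  M[L1]=0
step 8: P0: load  L1  ⟶  EI  (L1)  txn=∅  M[L1]=0
step 9: P1: load  L1  ⟶  SS  (L1)  txn=BusRd  M[L1]=0
step 10: P0: store L1 := 90  ⟶  MI  (L1)  txn=BusUpgr  M[L1]=0
step 11: P1: load  L0  ⟶  SS  (L0)  txn=BusRd  M[L0]=20
step 12: P0: store L0 := 23  ⟶  MI  (L0)  txn=BusUpgr  M[L0]=20
step 13: P0: load  L1  ⟶  MI  (L1)  txn=∅  M[L1]=0
step 14: P1: load  L1  ⟶  SS  (L1)  txn=BusRd+Flush  M[L1]=90
step 15: P1: store L1 := 51  ⟶  IM  (L1)  txn=BusUpgr  M[L1]=90
step 16: P0: load  L0  ⟶  MI  (L0)  txn=∅  M[L0]=20
step 17: P1: store L0 := 35  ⟶  IM  (L0)  txn=BusRdX+Flush  M[L0]=23
step 18: P1: store L1 := 76  ⟶  IM  (L1)  txn=∅  M[L1]=90
step 19: P0: store L1 := 25  ⟶  MI  (L1)  txn=BusRdX+Flush  M[L1]=76
step 20: P0: store L1 := 72  ⟶  MI  (L1)  txn=∅  M[L1]=76
step 21: P0: load  L1  ⟶  MI  (L1)  txn=∅  M[L1]=76
step 22: P0: load  L1  ⟶  MI  (L1)  txn=∅  M[L1]=76
step 23: P0: load  L0  ⟶  SS  (L0)  txn=BusRd+Flush  M[L0]=35
step 24: P1: store L0 := 11  ⟶  IM  (L0)  txn=BusUpgr  M[L0]=35
step 25: P1: store L1 := 47  ⟶  IM  (L1)  txn=BusRdX+Flush  M[L1]=72
step 26: P1: store L1 := 59  ⟶  IM  (L1)  txn=∅  M[L1]=72

memory[L1] = 72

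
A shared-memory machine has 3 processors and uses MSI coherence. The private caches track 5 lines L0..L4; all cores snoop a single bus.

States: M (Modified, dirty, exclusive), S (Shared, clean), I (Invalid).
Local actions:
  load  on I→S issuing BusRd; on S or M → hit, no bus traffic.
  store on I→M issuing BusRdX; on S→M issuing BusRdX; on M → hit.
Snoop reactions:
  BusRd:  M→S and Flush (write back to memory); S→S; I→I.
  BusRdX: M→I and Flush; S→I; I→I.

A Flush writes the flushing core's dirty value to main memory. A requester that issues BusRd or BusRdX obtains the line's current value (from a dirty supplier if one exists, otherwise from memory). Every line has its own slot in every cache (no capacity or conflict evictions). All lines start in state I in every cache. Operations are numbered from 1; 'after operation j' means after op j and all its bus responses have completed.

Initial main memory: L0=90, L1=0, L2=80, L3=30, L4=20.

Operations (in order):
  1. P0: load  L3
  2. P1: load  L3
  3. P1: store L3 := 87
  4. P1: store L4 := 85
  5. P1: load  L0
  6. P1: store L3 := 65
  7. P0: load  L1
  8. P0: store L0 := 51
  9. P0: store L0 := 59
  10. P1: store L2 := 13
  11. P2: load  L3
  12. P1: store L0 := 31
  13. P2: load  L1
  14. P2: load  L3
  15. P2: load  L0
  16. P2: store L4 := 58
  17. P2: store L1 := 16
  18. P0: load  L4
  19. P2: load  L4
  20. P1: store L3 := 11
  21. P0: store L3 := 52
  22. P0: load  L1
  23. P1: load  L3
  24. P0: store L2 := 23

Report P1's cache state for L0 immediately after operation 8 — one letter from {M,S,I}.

state = I

1. P0: load  L3  bus=[BusRd]  L3: P0=S P1=I P2=I  mem[L3]=30
2. P1: load  L3  bus=[BusRd]  L3: P0=S P1=S P2=I  mem[L3]=30
3. P1: store L3 := 87  bus=[BusRdX]  L3: P0=I P1=M P2=I  mem[L3]=30
4. P1: store L4 := 85  bus=[BusRdX]  L4: P0=I P1=M P2=I  mem[L4]=20
5. P1: load  L0  bus=[BusRd]  L0: P0=I P1=S P2=I  mem[L0]=90
6. P1: store L3 := 65  bus=[-]  L3: P0=I P1=M P2=I  mem[L3]=30
7. P0: load  L1  bus=[BusRd]  L1: P0=S P1=I P2=I  mem[L1]=0
8. P0: store L0 := 51  bus=[BusRdX]  L0: P0=M P1=I P2=I  mem[L0]=90
9. P0: store L0 := 59  bus=[-]  L0: P0=M P1=I P2=I  mem[L0]=90
10. P1: store L2 := 13  bus=[BusRdX]  L2: P0=I P1=M P2=I  mem[L2]=80
11. P2: load  L3  bus=[BusRd,Flush]  L3: P0=I P1=S P2=S  mem[L3]=65
12. P1: store L0 := 31  bus=[BusRdX,Flush]  L0: P0=I P1=M P2=I  mem[L0]=59
13. P2: load  L1  bus=[BusRd]  L1: P0=S P1=I P2=S  mem[L1]=0
14. P2: load  L3  bus=[-]  L3: P0=I P1=S P2=S  mem[L3]=65
15. P2: load  L0  bus=[BusRd,Flush]  L0: P0=I P1=S P2=S  mem[L0]=31
16. P2: store L4 := 58  bus=[BusRdX,Flush]  L4: P0=I P1=I P2=M  mem[L4]=85
17. P2: store L1 := 16  bus=[BusRdX]  L1: P0=I P1=I P2=M  mem[L1]=0
18. P0: load  L4  bus=[BusRd,Flush]  L4: P0=S P1=I P2=S  mem[L4]=58
19. P2: load  L4  bus=[-]  L4: P0=S P1=I P2=S  mem[L4]=58
20. P1: store L3 := 11  bus=[BusRdX]  L3: P0=I P1=M P2=I  mem[L3]=65
21. P0: store L3 := 52  bus=[BusRdX,Flush]  L3: P0=M P1=I P2=I  mem[L3]=11
22. P0: load  L1  bus=[BusRd,Flush]  L1: P0=S P1=I P2=S  mem[L1]=16
23. P1: load  L3  bus=[BusRd,Flush]  L3: P0=S P1=S P2=I  mem[L3]=52
24. P0: store L2 := 23  bus=[BusRdX,Flush]  L2: P0=M P1=I P2=I  mem[L2]=13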